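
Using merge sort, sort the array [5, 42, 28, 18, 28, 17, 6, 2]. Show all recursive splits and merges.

Merge sort trace:

Split: [5, 42, 28, 18, 28, 17, 6, 2] -> [5, 42, 28, 18] and [28, 17, 6, 2]
  Split: [5, 42, 28, 18] -> [5, 42] and [28, 18]
    Split: [5, 42] -> [5] and [42]
    Merge: [5] + [42] -> [5, 42]
    Split: [28, 18] -> [28] and [18]
    Merge: [28] + [18] -> [18, 28]
  Merge: [5, 42] + [18, 28] -> [5, 18, 28, 42]
  Split: [28, 17, 6, 2] -> [28, 17] and [6, 2]
    Split: [28, 17] -> [28] and [17]
    Merge: [28] + [17] -> [17, 28]
    Split: [6, 2] -> [6] and [2]
    Merge: [6] + [2] -> [2, 6]
  Merge: [17, 28] + [2, 6] -> [2, 6, 17, 28]
Merge: [5, 18, 28, 42] + [2, 6, 17, 28] -> [2, 5, 6, 17, 18, 28, 28, 42]

Final sorted array: [2, 5, 6, 17, 18, 28, 28, 42]

The merge sort proceeds by recursively splitting the array and merging sorted halves.
After all merges, the sorted array is [2, 5, 6, 17, 18, 28, 28, 42].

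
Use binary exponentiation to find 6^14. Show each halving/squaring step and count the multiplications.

Computing 6^14 by squaring (build up from 6^1; each line after the first costs one multiplication):

6^1 = 6
6^2 = (6^1)^2 = 6^2 = 36
6^3 = 6 * 6^2 = 6 * 36 = 216
6^6 = (6^3)^2 = 216^2 = 46656
6^7 = 6 * 6^6 = 6 * 46656 = 279936
6^14 = (6^7)^2 = 279936^2 = 78364164096

Result: 78364164096
Multiplications needed: 5 (5 lines after 6^1)

6^14 = 78364164096. Using exponentiation by squaring, this requires 5 multiplications. The key idea: if the exponent is even, square the half-power; if odd, multiply by the base once.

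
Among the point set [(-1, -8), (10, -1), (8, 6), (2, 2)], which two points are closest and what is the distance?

Computing all pairwise distances among 4 points:

d((-1, -8), (10, -1)) = 13.0384
d((-1, -8), (8, 6)) = 16.6433
d((-1, -8), (2, 2)) = 10.4403
d((10, -1), (8, 6)) = 7.2801
d((10, -1), (2, 2)) = 8.544
d((8, 6), (2, 2)) = 7.2111 <-- minimum

Closest pair: (8, 6) and (2, 2) with distance 7.2111

The closest pair is (8, 6) and (2, 2) with Euclidean distance 7.2111. For 4 points, brute-force pairwise comparison is shown above. For large n, the divide-and-conquer algorithm (sort by x, recurse on halves, check the dividing strip) achieves O(n log n).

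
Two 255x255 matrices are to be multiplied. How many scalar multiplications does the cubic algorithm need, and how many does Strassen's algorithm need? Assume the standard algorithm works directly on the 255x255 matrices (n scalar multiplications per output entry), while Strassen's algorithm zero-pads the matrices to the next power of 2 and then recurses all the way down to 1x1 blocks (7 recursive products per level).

Matrix multiplication for 255x255 matrices:

Strassen's algorithm requires power-of-2 dimensions. Pad 255x255 to 256x256 (next power of 2).

Standard algorithm: 255^3 = 16581375 multiplications
Strassen's algorithm: 7^(log2(256)) = 7^8 = 5764801 multiplications
Savings: 16581375 - 5764801 = 10816574 multiplications

Standard: 16581375 multiplications (255^3). Strassen: 5764801 multiplications (7^8, after padding to 256x256). Strassen reduces 8 recursive multiplications to 7 at each level.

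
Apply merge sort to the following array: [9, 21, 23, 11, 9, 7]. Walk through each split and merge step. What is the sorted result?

Merge sort trace:

Split: [9, 21, 23, 11, 9, 7] -> [9, 21, 23] and [11, 9, 7]
  Split: [9, 21, 23] -> [9] and [21, 23]
    Split: [21, 23] -> [21] and [23]
    Merge: [21] + [23] -> [21, 23]
  Merge: [9] + [21, 23] -> [9, 21, 23]
  Split: [11, 9, 7] -> [11] and [9, 7]
    Split: [9, 7] -> [9] and [7]
    Merge: [9] + [7] -> [7, 9]
  Merge: [11] + [7, 9] -> [7, 9, 11]
Merge: [9, 21, 23] + [7, 9, 11] -> [7, 9, 9, 11, 21, 23]

Final sorted array: [7, 9, 9, 11, 21, 23]

The merge sort proceeds by recursively splitting the array and merging sorted halves.
After all merges, the sorted array is [7, 9, 9, 11, 21, 23].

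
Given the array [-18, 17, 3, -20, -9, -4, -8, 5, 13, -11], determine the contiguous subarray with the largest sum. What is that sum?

Using Kadane's algorithm on [-18, 17, 3, -20, -9, -4, -8, 5, 13, -11]:

Scanning through the array:
Position 1 (value 17): max_ending_here = 17, max_so_far = 17
Position 2 (value 3): max_ending_here = 20, max_so_far = 20
Position 3 (value -20): max_ending_here = 0, max_so_far = 20
Position 4 (value -9): max_ending_here = -9, max_so_far = 20
Position 5 (value -4): max_ending_here = -4, max_so_far = 20
Position 6 (value -8): max_ending_here = -8, max_so_far = 20
Position 7 (value 5): max_ending_here = 5, max_so_far = 20
Position 8 (value 13): max_ending_here = 18, max_so_far = 20
Position 9 (value -11): max_ending_here = 7, max_so_far = 20

Maximum subarray: [17, 3]
Maximum sum: 20

The maximum subarray is [17, 3] with sum 20. This subarray runs from index 1 to index 2.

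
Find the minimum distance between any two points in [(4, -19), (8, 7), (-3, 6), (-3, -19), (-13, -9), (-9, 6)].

Computing all pairwise distances among 6 points:

d((4, -19), (8, 7)) = 26.3059
d((4, -19), (-3, 6)) = 25.9615
d((4, -19), (-3, -19)) = 7.0
d((4, -19), (-13, -9)) = 19.7231
d((4, -19), (-9, 6)) = 28.178
d((8, 7), (-3, 6)) = 11.0454
d((8, 7), (-3, -19)) = 28.2312
d((8, 7), (-13, -9)) = 26.4008
d((8, 7), (-9, 6)) = 17.0294
d((-3, 6), (-3, -19)) = 25.0
d((-3, 6), (-13, -9)) = 18.0278
d((-3, 6), (-9, 6)) = 6.0 <-- minimum
d((-3, -19), (-13, -9)) = 14.1421
d((-3, -19), (-9, 6)) = 25.7099
d((-13, -9), (-9, 6)) = 15.5242

Closest pair: (-3, 6) and (-9, 6) with distance 6.0

The closest pair is (-3, 6) and (-9, 6) with Euclidean distance 6.0. For 6 points, brute-force pairwise comparison is shown above. For large n, the divide-and-conquer algorithm (sort by x, recurse on halves, check the dividing strip) achieves O(n log n).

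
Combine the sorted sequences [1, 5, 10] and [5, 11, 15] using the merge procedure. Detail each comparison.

Merging process:

Compare 1 vs 5: take 1 from left. Merged: [1]
Compare 5 vs 5: take 5 from left. Merged: [1, 5]
Compare 10 vs 5: take 5 from right. Merged: [1, 5, 5]
Compare 10 vs 11: take 10 from left. Merged: [1, 5, 5, 10]
Append remaining from right: [11, 15]. Merged: [1, 5, 5, 10, 11, 15]

Final merged array: [1, 5, 5, 10, 11, 15]
Total comparisons: 4

The merged array is [1, 5, 5, 10, 11, 15], requiring 4 comparisons. The merge step runs in O(n) time where n is the total number of elements.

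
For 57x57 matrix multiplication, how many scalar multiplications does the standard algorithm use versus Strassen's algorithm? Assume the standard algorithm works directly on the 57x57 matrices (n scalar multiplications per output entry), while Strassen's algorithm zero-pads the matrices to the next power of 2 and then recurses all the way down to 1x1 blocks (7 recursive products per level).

Matrix multiplication for 57x57 matrices:

Strassen's algorithm requires power-of-2 dimensions. Pad 57x57 to 64x64 (next power of 2).

Standard algorithm: 57^3 = 185193 multiplications
Strassen's algorithm: 7^(log2(64)) = 7^6 = 117649 multiplications
Savings: 185193 - 117649 = 67544 multiplications

Standard: 185193 multiplications (57^3). Strassen: 117649 multiplications (7^6, after padding to 64x64). Strassen reduces 8 recursive multiplications to 7 at each level.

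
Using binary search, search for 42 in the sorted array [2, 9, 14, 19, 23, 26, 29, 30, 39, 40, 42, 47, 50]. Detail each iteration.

Binary search for 42 in [2, 9, 14, 19, 23, 26, 29, 30, 39, 40, 42, 47, 50]:

lo=0, hi=12, mid=6, arr[mid]=29 -> 29 < 42, search right half
lo=7, hi=12, mid=9, arr[mid]=40 -> 40 < 42, search right half
lo=10, hi=12, mid=11, arr[mid]=47 -> 47 > 42, search left half
lo=10, hi=10, mid=10, arr[mid]=42 -> Found target at index 10!

Binary search finds 42 at index 10 after 4 comparisons. The search repeatedly halves the search space by comparing with the middle element.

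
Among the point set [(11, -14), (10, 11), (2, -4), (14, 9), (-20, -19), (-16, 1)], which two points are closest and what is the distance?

Computing all pairwise distances among 6 points:

d((11, -14), (10, 11)) = 25.02
d((11, -14), (2, -4)) = 13.4536
d((11, -14), (14, 9)) = 23.1948
d((11, -14), (-20, -19)) = 31.4006
d((11, -14), (-16, 1)) = 30.8869
d((10, 11), (2, -4)) = 17.0
d((10, 11), (14, 9)) = 4.4721 <-- minimum
d((10, 11), (-20, -19)) = 42.4264
d((10, 11), (-16, 1)) = 27.8568
d((2, -4), (14, 9)) = 17.6918
d((2, -4), (-20, -19)) = 26.6271
d((2, -4), (-16, 1)) = 18.6815
d((14, 9), (-20, -19)) = 44.0454
d((14, 9), (-16, 1)) = 31.0483
d((-20, -19), (-16, 1)) = 20.3961

Closest pair: (10, 11) and (14, 9) with distance 4.4721

The closest pair is (10, 11) and (14, 9) with Euclidean distance 4.4721. For 6 points, brute-force pairwise comparison is shown above. For large n, the divide-and-conquer algorithm (sort by x, recurse on halves, check the dividing strip) achieves O(n log n).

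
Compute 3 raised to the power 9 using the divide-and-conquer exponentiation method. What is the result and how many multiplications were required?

Computing 3^9 by squaring (build up from 3^1; each line after the first costs one multiplication):

3^1 = 3
3^2 = (3^1)^2 = 3^2 = 9
3^4 = (3^2)^2 = 9^2 = 81
3^8 = (3^4)^2 = 81^2 = 6561
3^9 = 3 * 3^8 = 3 * 6561 = 19683

Result: 19683
Multiplications needed: 4 (4 lines after 3^1)

3^9 = 19683. Using exponentiation by squaring, this requires 4 multiplications. The key idea: if the exponent is even, square the half-power; if odd, multiply by the base once.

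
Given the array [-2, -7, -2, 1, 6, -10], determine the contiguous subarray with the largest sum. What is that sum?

Using Kadane's algorithm on [-2, -7, -2, 1, 6, -10]:

Scanning through the array:
Position 1 (value -7): max_ending_here = -7, max_so_far = -2
Position 2 (value -2): max_ending_here = -2, max_so_far = -2
Position 3 (value 1): max_ending_here = 1, max_so_far = 1
Position 4 (value 6): max_ending_here = 7, max_so_far = 7
Position 5 (value -10): max_ending_here = -3, max_so_far = 7

Maximum subarray: [1, 6]
Maximum sum: 7

The maximum subarray is [1, 6] with sum 7. This subarray runs from index 3 to index 4.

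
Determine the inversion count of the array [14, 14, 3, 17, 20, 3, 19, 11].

Finding inversions in [14, 14, 3, 17, 20, 3, 19, 11]:

(0, 2): arr[0]=14 > arr[2]=3
(0, 5): arr[0]=14 > arr[5]=3
(0, 7): arr[0]=14 > arr[7]=11
(1, 2): arr[1]=14 > arr[2]=3
(1, 5): arr[1]=14 > arr[5]=3
(1, 7): arr[1]=14 > arr[7]=11
(3, 5): arr[3]=17 > arr[5]=3
(3, 7): arr[3]=17 > arr[7]=11
(4, 5): arr[4]=20 > arr[5]=3
(4, 6): arr[4]=20 > arr[6]=19
(4, 7): arr[4]=20 > arr[7]=11
(6, 7): arr[6]=19 > arr[7]=11

Total inversions: 12

The array has 12 inversion(s): (0,2), (0,5), (0,7), (1,2), (1,5), (1,7), (3,5), (3,7), (4,5), (4,6), (4,7), (6,7). Each pair (i,j) satisfies i < j and arr[i] > arr[j].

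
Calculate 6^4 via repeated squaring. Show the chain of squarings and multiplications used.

Computing 6^4 by squaring (build up from 6^1; each line after the first costs one multiplication):

6^1 = 6
6^2 = (6^1)^2 = 6^2 = 36
6^4 = (6^2)^2 = 36^2 = 1296

Result: 1296
Multiplications needed: 2 (2 lines after 6^1)

6^4 = 1296. Using exponentiation by squaring, this requires 2 multiplications. The key idea: if the exponent is even, square the half-power; if odd, multiply by the base once.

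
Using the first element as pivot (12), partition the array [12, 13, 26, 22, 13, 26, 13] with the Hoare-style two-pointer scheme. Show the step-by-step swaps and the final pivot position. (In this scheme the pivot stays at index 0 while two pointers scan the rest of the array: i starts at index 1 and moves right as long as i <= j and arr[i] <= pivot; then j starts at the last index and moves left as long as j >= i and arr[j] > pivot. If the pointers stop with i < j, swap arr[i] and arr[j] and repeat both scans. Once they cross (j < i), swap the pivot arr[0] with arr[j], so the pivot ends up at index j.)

Hoare-style two-pointer partition with pivot = 12:

Initial array: [12, 13, 26, 22, 13, 26, 13]

Pointers start at i = 1, j = 6.
i ends at 1, j ends at 0: the pointers have crossed (j < i), so scanning stops.

j = 0, so swapping arr[0] with arr[j] leaves the pivot at position 0: [12, 13, 26, 22, 13, 26, 13]
Pivot position: 0

After partitioning with pivot 12, the array becomes [12, 13, 26, 22, 13, 26, 13]. The pivot is placed at index 0. All elements to the left of the pivot are <= 12, and all elements to the right are > 12.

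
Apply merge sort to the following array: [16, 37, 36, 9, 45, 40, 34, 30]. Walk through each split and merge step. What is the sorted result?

Merge sort trace:

Split: [16, 37, 36, 9, 45, 40, 34, 30] -> [16, 37, 36, 9] and [45, 40, 34, 30]
  Split: [16, 37, 36, 9] -> [16, 37] and [36, 9]
    Split: [16, 37] -> [16] and [37]
    Merge: [16] + [37] -> [16, 37]
    Split: [36, 9] -> [36] and [9]
    Merge: [36] + [9] -> [9, 36]
  Merge: [16, 37] + [9, 36] -> [9, 16, 36, 37]
  Split: [45, 40, 34, 30] -> [45, 40] and [34, 30]
    Split: [45, 40] -> [45] and [40]
    Merge: [45] + [40] -> [40, 45]
    Split: [34, 30] -> [34] and [30]
    Merge: [34] + [30] -> [30, 34]
  Merge: [40, 45] + [30, 34] -> [30, 34, 40, 45]
Merge: [9, 16, 36, 37] + [30, 34, 40, 45] -> [9, 16, 30, 34, 36, 37, 40, 45]

Final sorted array: [9, 16, 30, 34, 36, 37, 40, 45]

The merge sort proceeds by recursively splitting the array and merging sorted halves.
After all merges, the sorted array is [9, 16, 30, 34, 36, 37, 40, 45].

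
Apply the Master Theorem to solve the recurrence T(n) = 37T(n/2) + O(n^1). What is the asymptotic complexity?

Master Theorem for T(n) = 37T(n/2) + O(n^1):

a = 37, b = 2, c = 1
log_b(a) = log_2(37) = 5.2095

Case 1: c = 1 < log_2(37) = 5.2095
T(n) = O(n^(log_2 37))

For T(n) = 37T(n/2) + O(n^1): log_2(37) = 5.2095. This is Case 1 of the Master Theorem (c < log_b(a), work dominated by leaves), giving O(n^(log_2 37)).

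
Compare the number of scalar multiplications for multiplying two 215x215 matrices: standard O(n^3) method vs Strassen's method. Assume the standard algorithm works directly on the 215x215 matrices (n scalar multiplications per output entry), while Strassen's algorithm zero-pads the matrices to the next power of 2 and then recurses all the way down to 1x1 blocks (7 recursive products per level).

Matrix multiplication for 215x215 matrices:

Strassen's algorithm requires power-of-2 dimensions. Pad 215x215 to 256x256 (next power of 2).

Standard algorithm: 215^3 = 9938375 multiplications
Strassen's algorithm: 7^(log2(256)) = 7^8 = 5764801 multiplications
Savings: 9938375 - 5764801 = 4173574 multiplications

Standard: 9938375 multiplications (215^3). Strassen: 5764801 multiplications (7^8, after padding to 256x256). Strassen reduces 8 recursive multiplications to 7 at each level.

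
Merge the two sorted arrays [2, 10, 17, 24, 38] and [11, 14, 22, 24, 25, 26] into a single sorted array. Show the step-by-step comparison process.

Merging process:

Compare 2 vs 11: take 2 from left. Merged: [2]
Compare 10 vs 11: take 10 from left. Merged: [2, 10]
Compare 17 vs 11: take 11 from right. Merged: [2, 10, 11]
Compare 17 vs 14: take 14 from right. Merged: [2, 10, 11, 14]
Compare 17 vs 22: take 17 from left. Merged: [2, 10, 11, 14, 17]
Compare 24 vs 22: take 22 from right. Merged: [2, 10, 11, 14, 17, 22]
Compare 24 vs 24: take 24 from left. Merged: [2, 10, 11, 14, 17, 22, 24]
Compare 38 vs 24: take 24 from right. Merged: [2, 10, 11, 14, 17, 22, 24, 24]
Compare 38 vs 25: take 25 from right. Merged: [2, 10, 11, 14, 17, 22, 24, 24, 25]
Compare 38 vs 26: take 26 from right. Merged: [2, 10, 11, 14, 17, 22, 24, 24, 25, 26]
Append remaining from left: [38]. Merged: [2, 10, 11, 14, 17, 22, 24, 24, 25, 26, 38]

Final merged array: [2, 10, 11, 14, 17, 22, 24, 24, 25, 26, 38]
Total comparisons: 10

The merged array is [2, 10, 11, 14, 17, 22, 24, 24, 25, 26, 38], requiring 10 comparisons. The merge step runs in O(n) time where n is the total number of elements.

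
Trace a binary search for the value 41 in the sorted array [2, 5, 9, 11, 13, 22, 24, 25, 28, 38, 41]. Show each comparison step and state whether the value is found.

Binary search for 41 in [2, 5, 9, 11, 13, 22, 24, 25, 28, 38, 41]:

lo=0, hi=10, mid=5, arr[mid]=22 -> 22 < 41, search right half
lo=6, hi=10, mid=8, arr[mid]=28 -> 28 < 41, search right half
lo=9, hi=10, mid=9, arr[mid]=38 -> 38 < 41, search right half
lo=10, hi=10, mid=10, arr[mid]=41 -> Found target at index 10!

Binary search finds 41 at index 10 after 4 comparisons. The search repeatedly halves the search space by comparing with the middle element.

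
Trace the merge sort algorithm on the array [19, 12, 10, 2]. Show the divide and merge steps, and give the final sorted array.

Merge sort trace:

Split: [19, 12, 10, 2] -> [19, 12] and [10, 2]
  Split: [19, 12] -> [19] and [12]
  Merge: [19] + [12] -> [12, 19]
  Split: [10, 2] -> [10] and [2]
  Merge: [10] + [2] -> [2, 10]
Merge: [12, 19] + [2, 10] -> [2, 10, 12, 19]

Final sorted array: [2, 10, 12, 19]

The merge sort proceeds by recursively splitting the array and merging sorted halves.
After all merges, the sorted array is [2, 10, 12, 19].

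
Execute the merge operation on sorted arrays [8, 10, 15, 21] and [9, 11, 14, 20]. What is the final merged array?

Merging process:

Compare 8 vs 9: take 8 from left. Merged: [8]
Compare 10 vs 9: take 9 from right. Merged: [8, 9]
Compare 10 vs 11: take 10 from left. Merged: [8, 9, 10]
Compare 15 vs 11: take 11 from right. Merged: [8, 9, 10, 11]
Compare 15 vs 14: take 14 from right. Merged: [8, 9, 10, 11, 14]
Compare 15 vs 20: take 15 from left. Merged: [8, 9, 10, 11, 14, 15]
Compare 21 vs 20: take 20 from right. Merged: [8, 9, 10, 11, 14, 15, 20]
Append remaining from left: [21]. Merged: [8, 9, 10, 11, 14, 15, 20, 21]

Final merged array: [8, 9, 10, 11, 14, 15, 20, 21]
Total comparisons: 7

The merged array is [8, 9, 10, 11, 14, 15, 20, 21], requiring 7 comparisons. The merge step runs in O(n) time where n is the total number of elements.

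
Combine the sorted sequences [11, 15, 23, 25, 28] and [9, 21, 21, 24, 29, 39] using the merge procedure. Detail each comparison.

Merging process:

Compare 11 vs 9: take 9 from right. Merged: [9]
Compare 11 vs 21: take 11 from left. Merged: [9, 11]
Compare 15 vs 21: take 15 from left. Merged: [9, 11, 15]
Compare 23 vs 21: take 21 from right. Merged: [9, 11, 15, 21]
Compare 23 vs 21: take 21 from right. Merged: [9, 11, 15, 21, 21]
Compare 23 vs 24: take 23 from left. Merged: [9, 11, 15, 21, 21, 23]
Compare 25 vs 24: take 24 from right. Merged: [9, 11, 15, 21, 21, 23, 24]
Compare 25 vs 29: take 25 from left. Merged: [9, 11, 15, 21, 21, 23, 24, 25]
Compare 28 vs 29: take 28 from left. Merged: [9, 11, 15, 21, 21, 23, 24, 25, 28]
Append remaining from right: [29, 39]. Merged: [9, 11, 15, 21, 21, 23, 24, 25, 28, 29, 39]

Final merged array: [9, 11, 15, 21, 21, 23, 24, 25, 28, 29, 39]
Total comparisons: 9

The merged array is [9, 11, 15, 21, 21, 23, 24, 25, 28, 29, 39], requiring 9 comparisons. The merge step runs in O(n) time where n is the total number of elements.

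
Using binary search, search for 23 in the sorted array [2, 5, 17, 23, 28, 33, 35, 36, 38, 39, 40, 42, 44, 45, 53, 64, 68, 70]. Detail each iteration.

Binary search for 23 in [2, 5, 17, 23, 28, 33, 35, 36, 38, 39, 40, 42, 44, 45, 53, 64, 68, 70]:

lo=0, hi=17, mid=8, arr[mid]=38 -> 38 > 23, search left half
lo=0, hi=7, mid=3, arr[mid]=23 -> Found target at index 3!

Binary search finds 23 at index 3 after 2 comparisons. The search repeatedly halves the search space by comparing with the middle element.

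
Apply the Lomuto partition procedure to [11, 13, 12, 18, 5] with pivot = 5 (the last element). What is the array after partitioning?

Lomuto partition with pivot = 5:

Initial array: [11, 13, 12, 18, 5]

arr[0]=11 > 5: no swap
arr[1]=13 > 5: no swap
arr[2]=12 > 5: no swap
arr[3]=18 > 5: no swap

Place pivot at position 0: [5, 13, 12, 18, 11]
Pivot position: 0

After partitioning with pivot 5, the array becomes [5, 13, 12, 18, 11]. The pivot is placed at index 0. All elements to the left of the pivot are <= 5, and all elements to the right are > 5.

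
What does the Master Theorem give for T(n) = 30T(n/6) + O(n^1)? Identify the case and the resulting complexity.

Master Theorem for T(n) = 30T(n/6) + O(n^1):

a = 30, b = 6, c = 1
log_b(a) = log_6(30) = 1.8982

Case 1: c = 1 < log_6(30) = 1.8982
T(n) = O(n^(log_6 30))

For T(n) = 30T(n/6) + O(n^1): log_6(30) = 1.8982. This is Case 1 of the Master Theorem (c < log_b(a), work dominated by leaves), giving O(n^(log_6 30)).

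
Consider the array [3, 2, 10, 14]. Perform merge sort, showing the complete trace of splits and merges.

Merge sort trace:

Split: [3, 2, 10, 14] -> [3, 2] and [10, 14]
  Split: [3, 2] -> [3] and [2]
  Merge: [3] + [2] -> [2, 3]
  Split: [10, 14] -> [10] and [14]
  Merge: [10] + [14] -> [10, 14]
Merge: [2, 3] + [10, 14] -> [2, 3, 10, 14]

Final sorted array: [2, 3, 10, 14]

The merge sort proceeds by recursively splitting the array and merging sorted halves.
After all merges, the sorted array is [2, 3, 10, 14].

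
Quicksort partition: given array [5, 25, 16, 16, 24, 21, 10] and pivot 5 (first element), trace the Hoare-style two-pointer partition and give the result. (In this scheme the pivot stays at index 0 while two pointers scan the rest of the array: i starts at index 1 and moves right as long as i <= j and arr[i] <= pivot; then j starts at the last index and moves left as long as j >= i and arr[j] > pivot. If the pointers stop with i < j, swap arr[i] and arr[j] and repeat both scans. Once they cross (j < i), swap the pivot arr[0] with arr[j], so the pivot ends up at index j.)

Hoare-style two-pointer partition with pivot = 5:

Initial array: [5, 25, 16, 16, 24, 21, 10]

Pointers start at i = 1, j = 6.
i ends at 1, j ends at 0: the pointers have crossed (j < i), so scanning stops.

j = 0, so swapping arr[0] with arr[j] leaves the pivot at position 0: [5, 25, 16, 16, 24, 21, 10]
Pivot position: 0

After partitioning with pivot 5, the array becomes [5, 25, 16, 16, 24, 21, 10]. The pivot is placed at index 0. All elements to the left of the pivot are <= 5, and all elements to the right are > 5.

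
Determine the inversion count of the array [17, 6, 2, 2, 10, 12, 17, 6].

Finding inversions in [17, 6, 2, 2, 10, 12, 17, 6]:

(0, 1): arr[0]=17 > arr[1]=6
(0, 2): arr[0]=17 > arr[2]=2
(0, 3): arr[0]=17 > arr[3]=2
(0, 4): arr[0]=17 > arr[4]=10
(0, 5): arr[0]=17 > arr[5]=12
(0, 7): arr[0]=17 > arr[7]=6
(1, 2): arr[1]=6 > arr[2]=2
(1, 3): arr[1]=6 > arr[3]=2
(4, 7): arr[4]=10 > arr[7]=6
(5, 7): arr[5]=12 > arr[7]=6
(6, 7): arr[6]=17 > arr[7]=6

Total inversions: 11

The array has 11 inversion(s): (0,1), (0,2), (0,3), (0,4), (0,5), (0,7), (1,2), (1,3), (4,7), (5,7), (6,7). Each pair (i,j) satisfies i < j and arr[i] > arr[j].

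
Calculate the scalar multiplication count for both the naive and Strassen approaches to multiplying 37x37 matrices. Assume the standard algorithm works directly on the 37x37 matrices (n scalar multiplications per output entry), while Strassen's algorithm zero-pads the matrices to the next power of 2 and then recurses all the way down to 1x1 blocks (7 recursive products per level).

Matrix multiplication for 37x37 matrices:

Strassen's algorithm requires power-of-2 dimensions. Pad 37x37 to 64x64 (next power of 2).

Standard algorithm: 37^3 = 50653 multiplications
Strassen's algorithm: 7^(log2(64)) = 7^6 = 117649 multiplications
Difference: 50653 - 117649 = -66996 (Strassen uses MORE here due to padding overhead — for small or just-over-power-of-2 n, padding can outweigh the per-level savings)

Standard: 50653 multiplications (37^3). Strassen: 117649 multiplications (7^6, after padding to 64x64). Strassen reduces 8 recursive multiplications to 7 at each level.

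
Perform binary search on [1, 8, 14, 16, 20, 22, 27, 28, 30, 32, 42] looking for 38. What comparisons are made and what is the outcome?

Binary search for 38 in [1, 8, 14, 16, 20, 22, 27, 28, 30, 32, 42]:

lo=0, hi=10, mid=5, arr[mid]=22 -> 22 < 38, search right half
lo=6, hi=10, mid=8, arr[mid]=30 -> 30 < 38, search right half
lo=9, hi=10, mid=9, arr[mid]=32 -> 32 < 38, search right half
lo=10, hi=10, mid=10, arr[mid]=42 -> 42 > 38, search left half
lo=10 > hi=9, target 38 not found

Binary search determines that 38 is not in the array after 4 comparisons. The search space was exhausted without finding the target.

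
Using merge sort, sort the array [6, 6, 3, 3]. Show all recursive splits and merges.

Merge sort trace:

Split: [6, 6, 3, 3] -> [6, 6] and [3, 3]
  Split: [6, 6] -> [6] and [6]
  Merge: [6] + [6] -> [6, 6]
  Split: [3, 3] -> [3] and [3]
  Merge: [3] + [3] -> [3, 3]
Merge: [6, 6] + [3, 3] -> [3, 3, 6, 6]

Final sorted array: [3, 3, 6, 6]

The merge sort proceeds by recursively splitting the array and merging sorted halves.
After all merges, the sorted array is [3, 3, 6, 6].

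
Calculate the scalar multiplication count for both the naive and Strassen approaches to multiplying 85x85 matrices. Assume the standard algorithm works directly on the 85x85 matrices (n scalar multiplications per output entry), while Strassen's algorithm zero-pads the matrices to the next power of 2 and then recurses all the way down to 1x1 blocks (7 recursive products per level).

Matrix multiplication for 85x85 matrices:

Strassen's algorithm requires power-of-2 dimensions. Pad 85x85 to 128x128 (next power of 2).

Standard algorithm: 85^3 = 614125 multiplications
Strassen's algorithm: 7^(log2(128)) = 7^7 = 823543 multiplications
Difference: 614125 - 823543 = -209418 (Strassen uses MORE here due to padding overhead — for small or just-over-power-of-2 n, padding can outweigh the per-level savings)

Standard: 614125 multiplications (85^3). Strassen: 823543 multiplications (7^7, after padding to 128x128). Strassen reduces 8 recursive multiplications to 7 at each level.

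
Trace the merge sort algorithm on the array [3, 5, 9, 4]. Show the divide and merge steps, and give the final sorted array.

Merge sort trace:

Split: [3, 5, 9, 4] -> [3, 5] and [9, 4]
  Split: [3, 5] -> [3] and [5]
  Merge: [3] + [5] -> [3, 5]
  Split: [9, 4] -> [9] and [4]
  Merge: [9] + [4] -> [4, 9]
Merge: [3, 5] + [4, 9] -> [3, 4, 5, 9]

Final sorted array: [3, 4, 5, 9]

The merge sort proceeds by recursively splitting the array and merging sorted halves.
After all merges, the sorted array is [3, 4, 5, 9].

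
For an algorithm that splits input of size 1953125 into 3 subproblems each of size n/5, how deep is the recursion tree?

For divide and conquer with division factor 5:

Problem sizes at each level:
Level 0: 1953125
Level 1: 390625
Level 2: 78125
Level 3: 15625
Level 4: 3125
Level 5: 625
Level 6: 125
Level 7: 25
Level 8: 5
Level 9: 1

The root is level 0 and the size-1 base case is level 9 (the tree spans levels 0 through 9, i.e. 10 levels counting the root), so the depth is the number of divisions: log_5(1953125) = 9

The recursion tree depth is log_5(1953125) = 9. At each level, the problem size is divided by 5, so it takes 9 divisions to reduce to a base case of size 1. The algorithm makes 3 recursive calls at each level.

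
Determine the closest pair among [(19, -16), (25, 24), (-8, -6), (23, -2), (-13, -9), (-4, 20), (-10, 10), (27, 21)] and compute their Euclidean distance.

Computing all pairwise distances among 8 points:

d((19, -16), (25, 24)) = 40.4475
d((19, -16), (-8, -6)) = 28.7924
d((19, -16), (23, -2)) = 14.5602
d((19, -16), (-13, -9)) = 32.7567
d((19, -16), (-4, 20)) = 42.72
d((19, -16), (-10, 10)) = 38.9487
d((19, -16), (27, 21)) = 37.855
d((25, 24), (-8, -6)) = 44.5982
d((25, 24), (23, -2)) = 26.0768
d((25, 24), (-13, -9)) = 50.3289
d((25, 24), (-4, 20)) = 29.2746
d((25, 24), (-10, 10)) = 37.6962
d((25, 24), (27, 21)) = 3.6056 <-- minimum
d((-8, -6), (23, -2)) = 31.257
d((-8, -6), (-13, -9)) = 5.831
d((-8, -6), (-4, 20)) = 26.3059
d((-8, -6), (-10, 10)) = 16.1245
d((-8, -6), (27, 21)) = 44.2041
d((23, -2), (-13, -9)) = 36.6742
d((23, -2), (-4, 20)) = 34.8281
d((23, -2), (-10, 10)) = 35.1141
d((23, -2), (27, 21)) = 23.3452
d((-13, -9), (-4, 20)) = 30.3645
d((-13, -9), (-10, 10)) = 19.2354
d((-13, -9), (27, 21)) = 50.0
d((-4, 20), (-10, 10)) = 11.6619
d((-4, 20), (27, 21)) = 31.0161
d((-10, 10), (27, 21)) = 38.6005

Closest pair: (25, 24) and (27, 21) with distance 3.6056

The closest pair is (25, 24) and (27, 21) with Euclidean distance 3.6056. For 8 points, brute-force pairwise comparison is shown above. For large n, the divide-and-conquer algorithm (sort by x, recurse on halves, check the dividing strip) achieves O(n log n).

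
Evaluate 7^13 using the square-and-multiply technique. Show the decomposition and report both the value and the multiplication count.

Computing 7^13 by squaring (build up from 7^1; each line after the first costs one multiplication):

7^1 = 7
7^2 = (7^1)^2 = 7^2 = 49
7^3 = 7 * 7^2 = 7 * 49 = 343
7^6 = (7^3)^2 = 343^2 = 117649
7^12 = (7^6)^2 = 117649^2 = 13841287201
7^13 = 7 * 7^12 = 7 * 13841287201 = 96889010407

Result: 96889010407
Multiplications needed: 5 (5 lines after 7^1)

7^13 = 96889010407. Using exponentiation by squaring, this requires 5 multiplications. The key idea: if the exponent is even, square the half-power; if odd, multiply by the base once.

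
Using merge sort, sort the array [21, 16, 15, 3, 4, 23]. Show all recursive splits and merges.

Merge sort trace:

Split: [21, 16, 15, 3, 4, 23] -> [21, 16, 15] and [3, 4, 23]
  Split: [21, 16, 15] -> [21] and [16, 15]
    Split: [16, 15] -> [16] and [15]
    Merge: [16] + [15] -> [15, 16]
  Merge: [21] + [15, 16] -> [15, 16, 21]
  Split: [3, 4, 23] -> [3] and [4, 23]
    Split: [4, 23] -> [4] and [23]
    Merge: [4] + [23] -> [4, 23]
  Merge: [3] + [4, 23] -> [3, 4, 23]
Merge: [15, 16, 21] + [3, 4, 23] -> [3, 4, 15, 16, 21, 23]

Final sorted array: [3, 4, 15, 16, 21, 23]

The merge sort proceeds by recursively splitting the array and merging sorted halves.
After all merges, the sorted array is [3, 4, 15, 16, 21, 23].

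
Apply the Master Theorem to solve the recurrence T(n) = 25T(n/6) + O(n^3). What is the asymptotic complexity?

Master Theorem for T(n) = 25T(n/6) + O(n^3):

a = 25, b = 6, c = 3
log_b(a) = log_6(25) = 1.7965

Case 3: c = 3 > log_6(25) = 1.7965
T(n) = O(n^3) = O(n^3)

For T(n) = 25T(n/6) + O(n^3): log_6(25) = 1.7965. This is Case 3 of the Master Theorem (c > log_b(a), work dominated by root), giving O(n^3).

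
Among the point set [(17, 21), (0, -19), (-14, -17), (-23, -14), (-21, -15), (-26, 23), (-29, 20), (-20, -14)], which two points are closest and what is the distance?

Computing all pairwise distances among 8 points:

d((17, 21), (0, -19)) = 43.4626
d((17, 21), (-14, -17)) = 49.0408
d((17, 21), (-23, -14)) = 53.1507
d((17, 21), (-21, -15)) = 52.345
d((17, 21), (-26, 23)) = 43.0465
d((17, 21), (-29, 20)) = 46.0109
d((17, 21), (-20, -14)) = 50.9313
d((0, -19), (-14, -17)) = 14.1421
d((0, -19), (-23, -14)) = 23.5372
d((0, -19), (-21, -15)) = 21.3776
d((0, -19), (-26, 23)) = 49.3964
d((0, -19), (-29, 20)) = 48.6004
d((0, -19), (-20, -14)) = 20.6155
d((-14, -17), (-23, -14)) = 9.4868
d((-14, -17), (-21, -15)) = 7.2801
d((-14, -17), (-26, 23)) = 41.7612
d((-14, -17), (-29, 20)) = 39.9249
d((-14, -17), (-20, -14)) = 6.7082
d((-23, -14), (-21, -15)) = 2.2361
d((-23, -14), (-26, 23)) = 37.1214
d((-23, -14), (-29, 20)) = 34.5254
d((-23, -14), (-20, -14)) = 3.0
d((-21, -15), (-26, 23)) = 38.3275
d((-21, -15), (-29, 20)) = 35.9026
d((-21, -15), (-20, -14)) = 1.4142 <-- minimum
d((-26, 23), (-29, 20)) = 4.2426
d((-26, 23), (-20, -14)) = 37.4833
d((-29, 20), (-20, -14)) = 35.171

Closest pair: (-21, -15) and (-20, -14) with distance 1.4142

The closest pair is (-21, -15) and (-20, -14) with Euclidean distance 1.4142. For 8 points, brute-force pairwise comparison is shown above. For large n, the divide-and-conquer algorithm (sort by x, recurse on halves, check the dividing strip) achieves O(n log n).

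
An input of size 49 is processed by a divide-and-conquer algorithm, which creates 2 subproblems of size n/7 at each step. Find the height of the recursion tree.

For divide and conquer with division factor 7:

Problem sizes at each level:
Level 0: 49
Level 1: 7
Level 2: 1

The root is level 0 and the size-1 base case is level 2 (the tree spans levels 0 through 2, i.e. 3 levels counting the root), so the depth is the number of divisions: log_7(49) = 2

The recursion tree depth is log_7(49) = 2. At each level, the problem size is divided by 7, so it takes 2 divisions to reduce to a base case of size 1. The algorithm makes 2 recursive calls at each level.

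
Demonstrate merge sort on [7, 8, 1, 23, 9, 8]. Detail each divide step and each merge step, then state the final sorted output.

Merge sort trace:

Split: [7, 8, 1, 23, 9, 8] -> [7, 8, 1] and [23, 9, 8]
  Split: [7, 8, 1] -> [7] and [8, 1]
    Split: [8, 1] -> [8] and [1]
    Merge: [8] + [1] -> [1, 8]
  Merge: [7] + [1, 8] -> [1, 7, 8]
  Split: [23, 9, 8] -> [23] and [9, 8]
    Split: [9, 8] -> [9] and [8]
    Merge: [9] + [8] -> [8, 9]
  Merge: [23] + [8, 9] -> [8, 9, 23]
Merge: [1, 7, 8] + [8, 9, 23] -> [1, 7, 8, 8, 9, 23]

Final sorted array: [1, 7, 8, 8, 9, 23]

The merge sort proceeds by recursively splitting the array and merging sorted halves.
After all merges, the sorted array is [1, 7, 8, 8, 9, 23].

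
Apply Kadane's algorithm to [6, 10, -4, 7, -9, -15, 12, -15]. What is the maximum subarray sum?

Using Kadane's algorithm on [6, 10, -4, 7, -9, -15, 12, -15]:

Scanning through the array:
Position 1 (value 10): max_ending_here = 16, max_so_far = 16
Position 2 (value -4): max_ending_here = 12, max_so_far = 16
Position 3 (value 7): max_ending_here = 19, max_so_far = 19
Position 4 (value -9): max_ending_here = 10, max_so_far = 19
Position 5 (value -15): max_ending_here = -5, max_so_far = 19
Position 6 (value 12): max_ending_here = 12, max_so_far = 19
Position 7 (value -15): max_ending_here = -3, max_so_far = 19

Maximum subarray: [6, 10, -4, 7]
Maximum sum: 19

The maximum subarray is [6, 10, -4, 7] with sum 19. This subarray runs from index 0 to index 3.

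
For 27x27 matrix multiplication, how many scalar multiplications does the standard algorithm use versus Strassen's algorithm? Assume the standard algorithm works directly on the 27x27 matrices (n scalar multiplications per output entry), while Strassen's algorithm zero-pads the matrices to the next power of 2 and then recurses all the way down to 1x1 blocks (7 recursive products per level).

Matrix multiplication for 27x27 matrices:

Strassen's algorithm requires power-of-2 dimensions. Pad 27x27 to 32x32 (next power of 2).

Standard algorithm: 27^3 = 19683 multiplications
Strassen's algorithm: 7^(log2(32)) = 7^5 = 16807 multiplications
Savings: 19683 - 16807 = 2876 multiplications

Standard: 19683 multiplications (27^3). Strassen: 16807 multiplications (7^5, after padding to 32x32). Strassen reduces 8 recursive multiplications to 7 at each level.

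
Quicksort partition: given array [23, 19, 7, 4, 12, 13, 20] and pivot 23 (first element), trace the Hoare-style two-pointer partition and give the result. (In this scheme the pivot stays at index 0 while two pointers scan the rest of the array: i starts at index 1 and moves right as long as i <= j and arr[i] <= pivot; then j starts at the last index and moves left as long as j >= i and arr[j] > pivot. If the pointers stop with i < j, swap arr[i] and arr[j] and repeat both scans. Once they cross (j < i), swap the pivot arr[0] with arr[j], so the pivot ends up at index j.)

Hoare-style two-pointer partition with pivot = 23:

Initial array: [23, 19, 7, 4, 12, 13, 20]

Pointers start at i = 1, j = 6.
i ends at 7, j ends at 6: the pointers have crossed (j < i), so scanning stops.

Swap pivot arr[0] with arr[6] to place pivot at position 6: [20, 19, 7, 4, 12, 13, 23]
Pivot position: 6

After partitioning with pivot 23, the array becomes [20, 19, 7, 4, 12, 13, 23]. The pivot is placed at index 6. All elements to the left of the pivot are <= 23, and all elements to the right are > 23.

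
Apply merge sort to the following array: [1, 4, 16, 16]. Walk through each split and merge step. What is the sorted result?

Merge sort trace:

Split: [1, 4, 16, 16] -> [1, 4] and [16, 16]
  Split: [1, 4] -> [1] and [4]
  Merge: [1] + [4] -> [1, 4]
  Split: [16, 16] -> [16] and [16]
  Merge: [16] + [16] -> [16, 16]
Merge: [1, 4] + [16, 16] -> [1, 4, 16, 16]

Final sorted array: [1, 4, 16, 16]

The merge sort proceeds by recursively splitting the array and merging sorted halves.
After all merges, the sorted array is [1, 4, 16, 16].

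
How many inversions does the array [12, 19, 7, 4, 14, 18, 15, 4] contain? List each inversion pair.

Finding inversions in [12, 19, 7, 4, 14, 18, 15, 4]:

(0, 2): arr[0]=12 > arr[2]=7
(0, 3): arr[0]=12 > arr[3]=4
(0, 7): arr[0]=12 > arr[7]=4
(1, 2): arr[1]=19 > arr[2]=7
(1, 3): arr[1]=19 > arr[3]=4
(1, 4): arr[1]=19 > arr[4]=14
(1, 5): arr[1]=19 > arr[5]=18
(1, 6): arr[1]=19 > arr[6]=15
(1, 7): arr[1]=19 > arr[7]=4
(2, 3): arr[2]=7 > arr[3]=4
(2, 7): arr[2]=7 > arr[7]=4
(4, 7): arr[4]=14 > arr[7]=4
(5, 6): arr[5]=18 > arr[6]=15
(5, 7): arr[5]=18 > arr[7]=4
(6, 7): arr[6]=15 > arr[7]=4

Total inversions: 15

The array has 15 inversion(s): (0,2), (0,3), (0,7), (1,2), (1,3), (1,4), (1,5), (1,6), (1,7), (2,3), (2,7), (4,7), (5,6), (5,7), (6,7). Each pair (i,j) satisfies i < j and arr[i] > arr[j].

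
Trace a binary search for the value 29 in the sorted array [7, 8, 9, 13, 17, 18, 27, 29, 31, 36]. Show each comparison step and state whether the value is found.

Binary search for 29 in [7, 8, 9, 13, 17, 18, 27, 29, 31, 36]:

lo=0, hi=9, mid=4, arr[mid]=17 -> 17 < 29, search right half
lo=5, hi=9, mid=7, arr[mid]=29 -> Found target at index 7!

Binary search finds 29 at index 7 after 2 comparisons. The search repeatedly halves the search space by comparing with the middle element.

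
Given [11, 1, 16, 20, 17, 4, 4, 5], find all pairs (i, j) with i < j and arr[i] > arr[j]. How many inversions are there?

Finding inversions in [11, 1, 16, 20, 17, 4, 4, 5]:

(0, 1): arr[0]=11 > arr[1]=1
(0, 5): arr[0]=11 > arr[5]=4
(0, 6): arr[0]=11 > arr[6]=4
(0, 7): arr[0]=11 > arr[7]=5
(2, 5): arr[2]=16 > arr[5]=4
(2, 6): arr[2]=16 > arr[6]=4
(2, 7): arr[2]=16 > arr[7]=5
(3, 4): arr[3]=20 > arr[4]=17
(3, 5): arr[3]=20 > arr[5]=4
(3, 6): arr[3]=20 > arr[6]=4
(3, 7): arr[3]=20 > arr[7]=5
(4, 5): arr[4]=17 > arr[5]=4
(4, 6): arr[4]=17 > arr[6]=4
(4, 7): arr[4]=17 > arr[7]=5

Total inversions: 14

The array has 14 inversion(s): (0,1), (0,5), (0,6), (0,7), (2,5), (2,6), (2,7), (3,4), (3,5), (3,6), (3,7), (4,5), (4,6), (4,7). Each pair (i,j) satisfies i < j and arr[i] > arr[j].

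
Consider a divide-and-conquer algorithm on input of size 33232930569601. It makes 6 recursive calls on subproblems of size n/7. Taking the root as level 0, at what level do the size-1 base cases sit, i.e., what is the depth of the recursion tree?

For divide and conquer with division factor 7:

Problem sizes at each level:
Level 0: 33232930569601
Level 1: 4747561509943
Level 2: 678223072849
Level 3: 96889010407
Level 4: 13841287201
Level 5: 1977326743
Level 6: 282475249
Level 7: 40353607
Level 8: 5764801
Level 9: 823543
Level 10: 117649
Level 11: 16807
Level 12: 2401
Level 13: 343
Level 14: 49
Level 15: 7
Level 16: 1

The root is level 0 and the size-1 base case is level 16 (the tree spans levels 0 through 16, i.e. 17 levels counting the root), so the depth is the number of divisions: log_7(33232930569601) = 16

The recursion tree depth is log_7(33232930569601) = 16. At each level, the problem size is divided by 7, so it takes 16 divisions to reduce to a base case of size 1. The algorithm makes 6 recursive calls at each level.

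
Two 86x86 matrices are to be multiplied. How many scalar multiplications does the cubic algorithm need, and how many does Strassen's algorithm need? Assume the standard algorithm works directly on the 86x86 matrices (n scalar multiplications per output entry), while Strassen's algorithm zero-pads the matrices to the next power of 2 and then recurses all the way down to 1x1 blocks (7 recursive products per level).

Matrix multiplication for 86x86 matrices:

Strassen's algorithm requires power-of-2 dimensions. Pad 86x86 to 128x128 (next power of 2).

Standard algorithm: 86^3 = 636056 multiplications
Strassen's algorithm: 7^(log2(128)) = 7^7 = 823543 multiplications
Difference: 636056 - 823543 = -187487 (Strassen uses MORE here due to padding overhead — for small or just-over-power-of-2 n, padding can outweigh the per-level savings)

Standard: 636056 multiplications (86^3). Strassen: 823543 multiplications (7^7, after padding to 128x128). Strassen reduces 8 recursive multiplications to 7 at each level.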